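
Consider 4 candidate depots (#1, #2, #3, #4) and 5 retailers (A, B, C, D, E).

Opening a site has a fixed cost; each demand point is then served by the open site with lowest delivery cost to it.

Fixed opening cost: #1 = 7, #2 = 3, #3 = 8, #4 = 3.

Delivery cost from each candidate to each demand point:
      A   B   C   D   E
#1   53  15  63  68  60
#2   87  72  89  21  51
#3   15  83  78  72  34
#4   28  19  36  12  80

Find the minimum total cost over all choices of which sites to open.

127

Open {#3, #4}: assign each demand point to its cheapest open site.
  A→#3 15, B→#4 19, C→#4 36, D→#4 12, E→#3 34
  delivery cost 116, fixed 11 → total 127.
Compare {#1, #3, #4}: delivery cost 112 + fixed 18 = 130.
Compare {#2, #3, #4}: delivery cost 116 + fixed 14 = 130.
Compare {#1, #2, #3, #4}: delivery cost 112 + fixed 21 = 133.
All other subsets cost ≥ 130. Minimum total cost: 127.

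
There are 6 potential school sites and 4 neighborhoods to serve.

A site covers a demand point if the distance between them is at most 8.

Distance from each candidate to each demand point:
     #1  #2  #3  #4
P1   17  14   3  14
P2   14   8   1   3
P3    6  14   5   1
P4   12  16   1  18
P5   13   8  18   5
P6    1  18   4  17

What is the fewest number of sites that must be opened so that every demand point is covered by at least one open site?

2

Coverage sets (demand points within 8 of each site):
  P1: {#3}
  P2: {#2, #3, #4}
  P3: {#1, #3, #4}
  P4: {#3}
  P5: {#2, #4}
  P6: {#1, #3}
No single site covers all 4 demand points.
But {P2, P3} covers everything, so the minimum is 2.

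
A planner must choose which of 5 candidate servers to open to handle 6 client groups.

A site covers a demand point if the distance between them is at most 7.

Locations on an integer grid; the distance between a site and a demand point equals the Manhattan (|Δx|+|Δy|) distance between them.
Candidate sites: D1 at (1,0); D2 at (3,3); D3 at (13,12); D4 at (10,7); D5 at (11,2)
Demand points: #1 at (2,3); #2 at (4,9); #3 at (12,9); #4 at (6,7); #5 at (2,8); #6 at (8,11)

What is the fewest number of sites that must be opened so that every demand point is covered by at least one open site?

2

Coverage sets (demand points within 7 of each site):
  D1: {#1}
  D2: {#1, #2, #4, #5}
  D3: {#3, #6}
  D4: {#3, #4, #6}
  D5: {}
No single site covers all 6 demand points.
But {D2, D3} covers everything, so the minimum is 2.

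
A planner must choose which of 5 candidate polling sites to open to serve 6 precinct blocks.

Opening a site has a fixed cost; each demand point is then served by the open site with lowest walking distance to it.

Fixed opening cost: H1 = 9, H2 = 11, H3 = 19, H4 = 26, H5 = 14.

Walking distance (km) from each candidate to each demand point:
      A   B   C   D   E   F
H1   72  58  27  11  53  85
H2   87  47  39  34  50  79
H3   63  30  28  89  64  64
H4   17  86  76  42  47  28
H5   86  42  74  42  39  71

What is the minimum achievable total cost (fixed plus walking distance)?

213

Open {H1, H4, H5}: assign each demand point to its cheapest open site.
  A→H4 17, B→H5 42, C→H1 27, D→H1 11, E→H5 39, F→H4 28
  walking distance 164, fixed 49 → total 213.
Compare {H1, H3, H4}: walking distance 160 + fixed 54 = 214.
Compare {H1, H3, H4, H5}: walking distance 152 + fixed 68 = 220.
Compare {H1, H4}: walking distance 188 + fixed 35 = 223.
All other subsets cost ≥ 214. Minimum total cost: 213.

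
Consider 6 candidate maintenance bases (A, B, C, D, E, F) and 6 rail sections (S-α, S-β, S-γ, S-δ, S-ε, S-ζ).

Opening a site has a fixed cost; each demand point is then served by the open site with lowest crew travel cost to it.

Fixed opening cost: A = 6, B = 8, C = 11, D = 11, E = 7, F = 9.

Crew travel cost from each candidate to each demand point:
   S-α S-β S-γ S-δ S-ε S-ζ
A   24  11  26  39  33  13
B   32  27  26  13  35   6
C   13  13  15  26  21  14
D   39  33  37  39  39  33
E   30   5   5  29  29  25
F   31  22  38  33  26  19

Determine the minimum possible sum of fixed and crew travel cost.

Open {B, C, E}: assign each demand point to its cheapest open site.
  S-α→C 13, S-β→E 5, S-γ→E 5, S-δ→B 13, S-ε→C 21, S-ζ→B 6
  crew travel cost 63, fixed 26 → total 89.
Compare {A, B, C, E}: crew travel cost 63 + fixed 32 = 95.
Compare {B, C, E, F}: crew travel cost 63 + fixed 35 = 98.
Compare {B, C}: crew travel cost 81 + fixed 19 = 100.
All other subsets cost ≥ 95. Minimum total cost: 89.

89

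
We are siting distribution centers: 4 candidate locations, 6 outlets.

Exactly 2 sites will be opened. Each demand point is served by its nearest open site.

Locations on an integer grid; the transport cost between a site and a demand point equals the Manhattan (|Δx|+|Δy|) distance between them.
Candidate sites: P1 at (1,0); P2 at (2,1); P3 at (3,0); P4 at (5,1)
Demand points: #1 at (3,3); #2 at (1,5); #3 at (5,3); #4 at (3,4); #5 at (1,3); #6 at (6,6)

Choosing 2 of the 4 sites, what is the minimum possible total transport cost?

Open {P2, P4}.
  #1→P2 3, #2→P2 5, #3→P4 2, #4→P2 4, #5→P2 3, #6→P4 6  ⇒ total 23.
Compare {P1, P4}: total 25.
Compare {P3, P4}: total 27.
No size-2 selection does better; minimum is 23.

23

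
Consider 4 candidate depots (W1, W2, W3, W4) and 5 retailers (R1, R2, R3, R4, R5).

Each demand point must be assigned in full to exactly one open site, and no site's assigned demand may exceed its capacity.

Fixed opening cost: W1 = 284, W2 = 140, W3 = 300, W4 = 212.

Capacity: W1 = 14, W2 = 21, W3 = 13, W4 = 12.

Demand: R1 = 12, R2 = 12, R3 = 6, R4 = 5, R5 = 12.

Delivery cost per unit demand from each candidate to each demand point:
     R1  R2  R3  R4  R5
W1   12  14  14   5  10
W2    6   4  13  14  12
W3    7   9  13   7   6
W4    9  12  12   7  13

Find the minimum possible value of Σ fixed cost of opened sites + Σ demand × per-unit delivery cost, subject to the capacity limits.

1267

Open {W1, W2, W3, W4}; cheapest assignment that respects the capacities:
  W1 (cap 14, load 5): R4 — cost 5×5 = 25
  W2 (cap 21, load 18): R2, R3 — cost 12×4 + 6×13 = 126
  W3 (cap 13, load 12): R5 — cost 12×6 = 72
  W4 (cap 12, load 12): R1 — cost 12×9 = 108
  Shipping 331, fixed 936 → total 1267.
  Any other capacity-feasible assignment to {W1, W2, W3, W4} ships for at least 331.
Total demand is 47; every other set of sites either has combined capacity below 47 or cannot fit the demands without splitting one across sites, so {W1, W2, W3, W4} is the only feasible choice of open sites. Minimum: 1267.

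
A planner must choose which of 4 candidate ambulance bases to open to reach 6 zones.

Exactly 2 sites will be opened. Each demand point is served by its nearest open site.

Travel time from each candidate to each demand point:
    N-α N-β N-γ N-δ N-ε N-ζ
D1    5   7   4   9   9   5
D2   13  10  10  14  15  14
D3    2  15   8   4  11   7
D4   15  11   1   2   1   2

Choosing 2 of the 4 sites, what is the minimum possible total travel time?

18

Open {D1, D4}.
  N-α→D1 5, N-β→D1 7, N-γ→D4 1, N-δ→D4 2, N-ε→D4 1, N-ζ→D4 2  ⇒ total 18.
Compare {D3, D4}: total 19.
Compare {D2, D4}: total 29.
No size-2 selection does better; minimum is 18.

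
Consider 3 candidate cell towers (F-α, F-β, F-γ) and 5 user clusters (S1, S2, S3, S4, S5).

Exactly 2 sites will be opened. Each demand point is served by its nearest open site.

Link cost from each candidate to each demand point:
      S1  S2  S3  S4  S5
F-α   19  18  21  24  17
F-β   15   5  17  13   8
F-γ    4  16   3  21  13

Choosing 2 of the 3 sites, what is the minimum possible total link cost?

Open {F-β, F-γ}.
  S1→F-γ 4, S2→F-β 5, S3→F-γ 3, S4→F-β 13, S5→F-β 8  ⇒ total 33.
Compare {F-α, F-γ}: total 57.
Compare {F-α, F-β}: total 58.

33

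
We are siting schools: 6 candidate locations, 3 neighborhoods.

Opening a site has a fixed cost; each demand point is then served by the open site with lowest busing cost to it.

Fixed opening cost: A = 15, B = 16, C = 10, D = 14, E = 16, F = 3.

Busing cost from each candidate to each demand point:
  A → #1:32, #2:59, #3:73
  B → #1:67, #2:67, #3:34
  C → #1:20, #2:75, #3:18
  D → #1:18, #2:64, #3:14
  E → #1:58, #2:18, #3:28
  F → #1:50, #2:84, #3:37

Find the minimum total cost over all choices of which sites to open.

Open {D, E}: assign each demand point to its cheapest open site.
  #1→D 18, #2→E 18, #3→D 14
  busing cost 50, fixed 30 → total 80.
Compare {C, E}: busing cost 56 + fixed 26 = 82.
Compare {D, E, F}: busing cost 50 + fixed 33 = 83.
Compare {C, E, F}: busing cost 56 + fixed 29 = 85.
All other subsets cost ≥ 82. Minimum total cost: 80.

80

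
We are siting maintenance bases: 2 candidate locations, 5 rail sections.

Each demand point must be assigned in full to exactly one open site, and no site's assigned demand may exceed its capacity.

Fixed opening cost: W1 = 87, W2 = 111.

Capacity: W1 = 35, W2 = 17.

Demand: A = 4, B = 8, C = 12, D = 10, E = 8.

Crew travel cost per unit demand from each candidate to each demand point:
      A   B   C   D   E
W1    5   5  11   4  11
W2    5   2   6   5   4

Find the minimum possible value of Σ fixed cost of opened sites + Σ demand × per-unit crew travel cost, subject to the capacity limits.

Open {W1, W2}; cheapest assignment that respects the capacities:
  W1 (cap 35, load 26): A, C, D — cost 4×5 + 12×11 + 10×4 = 192
  W2 (cap 17, load 16): B, E — cost 8×2 + 8×4 = 48
  Shipping 240, fixed 198 → total 438.
  Any other capacity-feasible assignment to {W1, W2} ships for at least 240.
Total demand is 42 and no other set of sites has combined capacity ≥ 42, so {W1, W2} is the only feasible choice of open sites. Minimum: 438.

438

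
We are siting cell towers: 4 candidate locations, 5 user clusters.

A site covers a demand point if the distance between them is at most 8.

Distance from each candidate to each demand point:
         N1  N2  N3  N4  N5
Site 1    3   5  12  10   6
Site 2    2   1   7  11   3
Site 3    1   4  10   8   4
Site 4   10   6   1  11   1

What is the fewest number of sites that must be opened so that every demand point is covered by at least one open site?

2

Coverage sets (demand points within 8 of each site):
  Site 1: {N1, N2, N5}
  Site 2: {N1, N2, N3, N5}
  Site 3: {N1, N2, N4, N5}
  Site 4: {N2, N3, N5}
No single site covers all 5 demand points.
But {Site 2, Site 3} covers everything, so the minimum is 2.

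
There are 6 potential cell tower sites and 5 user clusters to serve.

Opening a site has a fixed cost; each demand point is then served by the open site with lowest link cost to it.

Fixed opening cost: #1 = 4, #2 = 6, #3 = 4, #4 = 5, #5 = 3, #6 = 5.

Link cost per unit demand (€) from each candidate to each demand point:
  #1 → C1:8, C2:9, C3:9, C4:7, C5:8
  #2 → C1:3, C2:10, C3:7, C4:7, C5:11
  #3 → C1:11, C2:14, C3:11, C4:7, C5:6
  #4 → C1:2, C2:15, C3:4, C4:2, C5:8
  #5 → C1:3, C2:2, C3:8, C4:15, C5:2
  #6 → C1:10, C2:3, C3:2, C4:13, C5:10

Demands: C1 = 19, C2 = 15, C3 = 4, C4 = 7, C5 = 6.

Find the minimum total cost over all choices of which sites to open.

115

Open {#4, #5, #6}: assign each demand point to its cheapest open site.
  C1→#4 19×2=38, C2→#5 15×2=30, C3→#6 4×2=8, C4→#4 7×2=14, C5→#5 6×2=12
  link cost 102, fixed 13 → total 115.
Compare {#4, #5}: link cost 110 + fixed 8 = 118.
Compare {#1, #4, #5, #6}: link cost 102 + fixed 17 = 119.
Compare {#3, #4, #5, #6}: link cost 102 + fixed 17 = 119.
All other subsets cost ≥ 118. Minimum total cost: 115.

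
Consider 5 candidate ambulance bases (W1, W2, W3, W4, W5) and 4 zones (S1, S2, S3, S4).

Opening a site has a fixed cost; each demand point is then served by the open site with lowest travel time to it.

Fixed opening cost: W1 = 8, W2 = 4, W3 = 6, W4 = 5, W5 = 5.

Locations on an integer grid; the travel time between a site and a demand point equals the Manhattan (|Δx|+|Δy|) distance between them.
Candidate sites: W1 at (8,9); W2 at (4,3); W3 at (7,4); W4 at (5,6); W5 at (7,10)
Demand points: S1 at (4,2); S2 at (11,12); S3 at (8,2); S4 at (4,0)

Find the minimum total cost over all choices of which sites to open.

24

Open {W2, W5}: assign each demand point to its cheapest open site.
  S1→W2 1, S2→W5 6, S3→W2 5, S4→W2 3
  travel time 15, fixed 9 → total 24.
Compare {W1, W2}: travel time 15 + fixed 12 = 27.
Compare {W2, W3, W5}: travel time 13 + fixed 15 = 28.
Compare {W2}: travel time 25 + fixed 4 = 29.
All other subsets cost ≥ 27. Minimum total cost: 24.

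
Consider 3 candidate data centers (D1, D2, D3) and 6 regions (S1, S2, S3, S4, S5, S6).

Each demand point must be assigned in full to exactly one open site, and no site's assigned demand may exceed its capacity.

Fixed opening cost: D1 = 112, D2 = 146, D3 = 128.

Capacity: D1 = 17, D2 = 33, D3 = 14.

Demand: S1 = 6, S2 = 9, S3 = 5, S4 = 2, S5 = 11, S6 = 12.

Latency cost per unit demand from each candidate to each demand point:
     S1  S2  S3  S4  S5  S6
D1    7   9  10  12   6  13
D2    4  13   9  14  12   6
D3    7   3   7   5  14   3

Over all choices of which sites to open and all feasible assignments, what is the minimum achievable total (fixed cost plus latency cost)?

592

Open {D2, D3}; cheapest assignment that respects the capacities:
  D2 (cap 33, load 31): S1, S4, S5, S6 — cost 6×4 + 2×14 + 11×12 + 12×6 = 256
  D3 (cap 14, load 14): S2, S3 — cost 9×3 + 5×7 = 62
  Shipping 318, fixed 274 → total 592.
  Any other capacity-feasible assignment to {D2, D3} ships for at least 318.
Compare {D1, D2}: its best feasible assignment gives total 606.
Compare {D1, D2, D3}: its best feasible assignment gives total 630.
Every other set of open sites that can feasibly serve all demand totals ≥ 606 even under its best assignment. Minimum: 592.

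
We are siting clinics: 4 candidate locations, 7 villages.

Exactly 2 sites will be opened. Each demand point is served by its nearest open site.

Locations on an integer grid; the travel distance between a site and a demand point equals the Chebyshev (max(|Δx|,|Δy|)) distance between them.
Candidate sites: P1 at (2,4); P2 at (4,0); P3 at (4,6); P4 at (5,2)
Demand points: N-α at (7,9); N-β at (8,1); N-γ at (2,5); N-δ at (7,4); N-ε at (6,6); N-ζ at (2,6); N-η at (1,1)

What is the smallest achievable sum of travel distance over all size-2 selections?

18

Open {P3, P4}.
  N-α→P3 3, N-β→P4 3, N-γ→P3 2, N-δ→P4 2, N-ε→P3 2, N-ζ→P3 2, N-η→P4 4  ⇒ total 18.
Compare {P1, P3}: total 19.
Compare {P2, P3}: total 19.
No size-2 selection does better; minimum is 18.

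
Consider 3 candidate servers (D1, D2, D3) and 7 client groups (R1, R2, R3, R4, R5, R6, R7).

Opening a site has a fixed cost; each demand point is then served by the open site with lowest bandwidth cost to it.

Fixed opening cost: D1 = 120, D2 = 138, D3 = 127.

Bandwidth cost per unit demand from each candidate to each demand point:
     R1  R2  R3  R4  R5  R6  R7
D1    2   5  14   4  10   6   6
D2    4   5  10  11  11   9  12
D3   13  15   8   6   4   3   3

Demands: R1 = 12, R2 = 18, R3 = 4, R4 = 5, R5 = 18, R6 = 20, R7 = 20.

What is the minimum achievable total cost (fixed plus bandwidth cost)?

Open {D1, D3}: assign each demand point to its cheapest open site.
  R1→D1 12×2=24, R2→D1 18×5=90, R3→D3 4×8=32, R4→D1 5×4=20, R5→D3 18×4=72, R6→D3 20×3=60, R7→D3 20×3=60
  bandwidth cost 358, fixed 247 → total 605.
Compare {D2, D3}: bandwidth cost 392 + fixed 265 = 657.
Compare {D1}: bandwidth cost 610 + fixed 120 = 730.
Compare {D1, D2, D3}: bandwidth cost 358 + fixed 385 = 743.
All other subsets cost ≥ 657. Minimum total cost: 605.

605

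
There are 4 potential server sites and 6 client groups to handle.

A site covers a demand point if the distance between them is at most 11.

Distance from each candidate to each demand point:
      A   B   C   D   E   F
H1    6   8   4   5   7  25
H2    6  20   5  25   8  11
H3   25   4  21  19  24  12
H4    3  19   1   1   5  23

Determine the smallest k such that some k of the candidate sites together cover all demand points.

Coverage sets (demand points within 11 of each site):
  H1: {A, B, C, D, E}
  H2: {A, C, E, F}
  H3: {B}
  H4: {A, C, D, E}
No single site covers all 6 demand points.
But {H1, H2} covers everything, so the minimum is 2.

2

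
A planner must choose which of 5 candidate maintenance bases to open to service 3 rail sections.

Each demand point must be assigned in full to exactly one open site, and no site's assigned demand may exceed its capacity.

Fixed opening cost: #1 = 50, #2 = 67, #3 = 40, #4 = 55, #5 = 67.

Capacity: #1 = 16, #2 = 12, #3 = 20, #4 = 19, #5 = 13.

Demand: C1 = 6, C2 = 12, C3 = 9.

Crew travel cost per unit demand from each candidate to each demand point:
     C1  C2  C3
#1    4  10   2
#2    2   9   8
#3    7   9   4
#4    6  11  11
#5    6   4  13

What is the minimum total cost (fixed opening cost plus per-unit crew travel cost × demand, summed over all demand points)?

207

Open {#1, #5}; cheapest assignment that respects the capacities:
  #1 (cap 16, load 15): C1, C3 — cost 6×4 + 9×2 = 42
  #5 (cap 13, load 12): C2 — cost 12×4 = 48
  Shipping 90, fixed 117 → total 207.
  Any other capacity-feasible assignment to {#1, #5} ships for at least 90.
Compare {#3, #5}: its best feasible assignment gives total 233.
Compare {#1, #3}: its best feasible assignment gives total 240.
Every other set of open sites that can feasibly serve all demand totals ≥ 233 even under its best assignment. Minimum: 207.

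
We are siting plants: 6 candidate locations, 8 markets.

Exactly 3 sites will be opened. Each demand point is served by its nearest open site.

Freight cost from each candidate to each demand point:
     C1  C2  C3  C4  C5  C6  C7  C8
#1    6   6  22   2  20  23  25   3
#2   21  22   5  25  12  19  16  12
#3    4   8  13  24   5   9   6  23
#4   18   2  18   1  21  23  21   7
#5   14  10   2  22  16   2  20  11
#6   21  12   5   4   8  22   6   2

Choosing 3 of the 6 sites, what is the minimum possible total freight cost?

Open {#3, #4, #5}.
  C1→#3 4, C2→#4 2, C3→#5 2, C4→#4 1, C5→#3 5, C6→#5 2, C7→#3 6, C8→#4 7  ⇒ total 29.
Compare {#1, #3, #5}: total 30.
Compare {#3, #5, #6}: total 33.
No size-3 selection does better; minimum is 29.

29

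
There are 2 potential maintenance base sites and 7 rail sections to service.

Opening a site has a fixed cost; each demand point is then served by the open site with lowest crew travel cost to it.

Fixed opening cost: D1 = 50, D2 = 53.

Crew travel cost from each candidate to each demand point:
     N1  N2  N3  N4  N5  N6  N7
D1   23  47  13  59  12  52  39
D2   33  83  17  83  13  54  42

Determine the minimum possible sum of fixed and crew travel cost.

Open {D1}: assign each demand point to its cheapest open site.
  N1→D1 23, N2→D1 47, N3→D1 13, N4→D1 59, N5→D1 12, N6→D1 52, N7→D1 39
  crew travel cost 245, fixed 50 → total 295.
Compare {D1, D2}: crew travel cost 245 + fixed 103 = 348.
Compare {D2}: crew travel cost 325 + fixed 53 = 378.

295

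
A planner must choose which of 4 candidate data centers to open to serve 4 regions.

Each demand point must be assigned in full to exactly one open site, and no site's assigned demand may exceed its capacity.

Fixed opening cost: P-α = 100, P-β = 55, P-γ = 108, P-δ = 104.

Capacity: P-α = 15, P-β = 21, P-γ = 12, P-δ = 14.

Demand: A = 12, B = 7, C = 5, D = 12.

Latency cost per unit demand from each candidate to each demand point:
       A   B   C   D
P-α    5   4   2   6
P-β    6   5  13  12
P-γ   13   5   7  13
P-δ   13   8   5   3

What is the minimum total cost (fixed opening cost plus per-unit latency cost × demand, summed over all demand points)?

405

Open {P-α, P-β, P-δ}; cheapest assignment that respects the capacities:
  P-α (cap 15, load 12): B, C — cost 7×4 + 5×2 = 38
  P-β (cap 21, load 12): A — cost 12×6 = 72
  P-δ (cap 14, load 12): D — cost 12×3 = 36
  Shipping 146, fixed 259 → total 405.
  Any other capacity-feasible assignment to {P-α, P-β, P-δ} ships for at least 146.
Compare {P-β, P-γ, P-δ}: its best feasible assignment gives total 445.
Compare {P-α, P-β, P-γ}: its best feasible assignment gives total 477.
Every other set of open sites that can feasibly serve all demand totals ≥ 445 even under its best assignment. Minimum: 405.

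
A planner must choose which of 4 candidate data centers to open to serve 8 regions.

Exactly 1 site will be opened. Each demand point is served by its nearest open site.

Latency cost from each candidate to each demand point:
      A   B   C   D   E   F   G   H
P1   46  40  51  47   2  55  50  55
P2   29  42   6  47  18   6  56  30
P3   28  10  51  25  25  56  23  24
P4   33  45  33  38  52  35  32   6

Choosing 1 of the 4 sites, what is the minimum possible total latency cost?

234

Open {P2}.
  A→P2 29, B→P2 42, C→P2 6, D→P2 47, E→P2 18, F→P2 6, G→P2 56, H→P2 30  ⇒ total 234.
Compare {P3}: total 242.
Compare {P4}: total 274.
No size-1 selection does better; minimum is 234.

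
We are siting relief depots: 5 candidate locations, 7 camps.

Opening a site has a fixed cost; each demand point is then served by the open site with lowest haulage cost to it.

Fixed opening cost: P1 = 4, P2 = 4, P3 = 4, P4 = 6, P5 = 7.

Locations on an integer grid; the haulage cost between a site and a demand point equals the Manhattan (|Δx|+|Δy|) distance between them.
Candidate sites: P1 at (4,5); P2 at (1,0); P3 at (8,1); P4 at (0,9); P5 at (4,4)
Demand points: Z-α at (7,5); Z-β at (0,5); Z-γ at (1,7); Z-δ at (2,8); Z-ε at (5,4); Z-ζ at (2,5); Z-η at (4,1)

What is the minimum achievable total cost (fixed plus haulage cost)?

29

Open {P1}: assign each demand point to its cheapest open site.
  Z-α→P1 3, Z-β→P1 4, Z-γ→P1 5, Z-δ→P1 5, Z-ε→P1 2, Z-ζ→P1 2, Z-η→P1 4
  haulage cost 25, fixed 4 → total 29.
Compare {P1, P4}: haulage cost 21 + fixed 10 = 31.
Compare {P1, P2}: haulage cost 25 + fixed 8 = 33.
Compare {P1, P3}: haulage cost 25 + fixed 8 = 33.
All other subsets cost ≥ 31. Minimum total cost: 29.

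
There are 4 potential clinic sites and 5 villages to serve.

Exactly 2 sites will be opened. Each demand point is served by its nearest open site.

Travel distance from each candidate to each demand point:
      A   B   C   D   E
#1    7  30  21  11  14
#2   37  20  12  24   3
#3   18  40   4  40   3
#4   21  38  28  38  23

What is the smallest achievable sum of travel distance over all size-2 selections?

53

Open {#1, #2}.
  A→#1 7, B→#2 20, C→#2 12, D→#1 11, E→#2 3  ⇒ total 53.
Compare {#1, #3}: total 55.
Compare {#2, #3}: total 69.
No size-2 selection does better; minimum is 53.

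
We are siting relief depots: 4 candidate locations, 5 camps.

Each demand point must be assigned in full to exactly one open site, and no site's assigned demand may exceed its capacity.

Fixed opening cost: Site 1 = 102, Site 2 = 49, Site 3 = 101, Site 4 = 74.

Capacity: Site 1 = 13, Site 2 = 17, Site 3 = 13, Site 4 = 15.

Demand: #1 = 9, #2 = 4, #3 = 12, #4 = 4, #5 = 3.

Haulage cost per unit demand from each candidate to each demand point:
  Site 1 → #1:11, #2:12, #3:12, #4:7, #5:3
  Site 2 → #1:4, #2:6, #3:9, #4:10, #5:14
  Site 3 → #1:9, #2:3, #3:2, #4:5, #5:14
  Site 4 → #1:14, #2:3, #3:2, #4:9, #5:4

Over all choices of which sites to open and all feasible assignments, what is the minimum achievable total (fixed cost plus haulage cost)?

259

Open {Site 2, Site 4}; cheapest assignment that respects the capacities:
  Site 2 (cap 17, load 17): #1, #2, #4 — cost 9×4 + 4×6 + 4×10 = 100
  Site 4 (cap 15, load 15): #3, #5 — cost 12×2 + 3×4 = 36
  Shipping 136, fixed 123 → total 259.
  Any other capacity-feasible assignment to {Site 2, Site 4} ships for at least 136.
Compare {Site 2, Site 3, Site 4}: its best feasible assignment gives total 328.
Compare {Site 1, Site 2, Site 4}: its best feasible assignment gives total 346.
Every other set of open sites that can feasibly serve all demand totals ≥ 328 even under its best assignment. Minimum: 259.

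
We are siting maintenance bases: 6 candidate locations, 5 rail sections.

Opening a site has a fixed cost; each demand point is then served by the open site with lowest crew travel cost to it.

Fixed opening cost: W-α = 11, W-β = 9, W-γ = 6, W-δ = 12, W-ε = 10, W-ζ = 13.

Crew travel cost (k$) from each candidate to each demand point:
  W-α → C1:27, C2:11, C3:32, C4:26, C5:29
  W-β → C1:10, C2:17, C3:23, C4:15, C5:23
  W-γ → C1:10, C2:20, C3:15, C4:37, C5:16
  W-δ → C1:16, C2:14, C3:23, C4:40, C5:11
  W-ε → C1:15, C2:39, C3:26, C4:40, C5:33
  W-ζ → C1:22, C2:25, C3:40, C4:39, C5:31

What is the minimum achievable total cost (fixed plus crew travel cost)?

88

Open {W-β, W-γ}: assign each demand point to its cheapest open site.
  C1→W-β 10, C2→W-β 17, C3→W-γ 15, C4→W-β 15, C5→W-γ 16
  crew travel cost 73, fixed 15 → total 88.
Compare {W-β, W-γ, W-δ}: crew travel cost 65 + fixed 27 = 92.
Compare {W-α, W-β, W-γ}: crew travel cost 67 + fixed 26 = 93.
Compare {W-β, W-δ}: crew travel cost 73 + fixed 21 = 94.
All other subsets cost ≥ 92. Minimum total cost: 88.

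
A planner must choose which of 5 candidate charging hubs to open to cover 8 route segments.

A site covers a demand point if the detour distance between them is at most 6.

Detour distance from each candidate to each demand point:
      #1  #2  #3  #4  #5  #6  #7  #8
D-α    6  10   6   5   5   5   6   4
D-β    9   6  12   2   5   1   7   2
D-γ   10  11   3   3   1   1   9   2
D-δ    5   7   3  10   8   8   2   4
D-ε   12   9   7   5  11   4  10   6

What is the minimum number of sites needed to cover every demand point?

2

Coverage sets (demand points within 6 of each site):
  D-α: {#1, #3, #4, #5, #6, #7, #8}
  D-β: {#2, #4, #5, #6, #8}
  D-γ: {#3, #4, #5, #6, #8}
  D-δ: {#1, #3, #7, #8}
  D-ε: {#4, #6, #8}
No single site covers all 8 demand points.
But {D-α, D-β} covers everything, so the minimum is 2.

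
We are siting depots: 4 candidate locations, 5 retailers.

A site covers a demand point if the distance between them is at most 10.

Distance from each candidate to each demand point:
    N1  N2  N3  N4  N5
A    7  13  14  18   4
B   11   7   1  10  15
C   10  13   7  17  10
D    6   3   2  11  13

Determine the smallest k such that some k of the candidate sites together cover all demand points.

Coverage sets (demand points within 10 of each site):
  A: {N1, N5}
  B: {N2, N3, N4}
  C: {N1, N3, N5}
  D: {N1, N2, N3}
No single site covers all 5 demand points.
But {A, B} covers everything, so the minimum is 2.

2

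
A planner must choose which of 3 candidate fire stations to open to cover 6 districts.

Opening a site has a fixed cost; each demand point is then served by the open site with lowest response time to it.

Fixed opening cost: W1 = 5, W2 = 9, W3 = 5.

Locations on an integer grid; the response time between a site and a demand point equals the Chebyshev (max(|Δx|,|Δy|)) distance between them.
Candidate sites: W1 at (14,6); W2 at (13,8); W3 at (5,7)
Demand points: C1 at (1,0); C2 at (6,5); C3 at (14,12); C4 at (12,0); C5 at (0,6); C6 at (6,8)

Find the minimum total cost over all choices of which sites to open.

36

Open {W3}: assign each demand point to its cheapest open site.
  C1→W3 7, C2→W3 2, C3→W3 9, C4→W3 7, C5→W3 5, C6→W3 1
  response time 31, fixed 5 → total 36.
Compare {W1, W3}: response time 27 + fixed 10 = 37.
Compare {W2, W3}: response time 26 + fixed 14 = 40.
Compare {W1, W2, W3}: response time 25 + fixed 19 = 44.
All other subsets cost ≥ 37. Minimum total cost: 36.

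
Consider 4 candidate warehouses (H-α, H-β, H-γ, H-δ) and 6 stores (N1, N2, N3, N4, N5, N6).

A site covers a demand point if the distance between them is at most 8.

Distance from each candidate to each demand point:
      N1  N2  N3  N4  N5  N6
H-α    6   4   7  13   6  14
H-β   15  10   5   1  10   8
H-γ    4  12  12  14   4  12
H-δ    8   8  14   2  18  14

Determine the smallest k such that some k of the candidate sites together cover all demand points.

2

Coverage sets (demand points within 8 of each site):
  H-α: {N1, N2, N3, N5}
  H-β: {N3, N4, N6}
  H-γ: {N1, N5}
  H-δ: {N1, N2, N4}
No single site covers all 6 demand points.
But {H-α, H-β} covers everything, so the minimum is 2.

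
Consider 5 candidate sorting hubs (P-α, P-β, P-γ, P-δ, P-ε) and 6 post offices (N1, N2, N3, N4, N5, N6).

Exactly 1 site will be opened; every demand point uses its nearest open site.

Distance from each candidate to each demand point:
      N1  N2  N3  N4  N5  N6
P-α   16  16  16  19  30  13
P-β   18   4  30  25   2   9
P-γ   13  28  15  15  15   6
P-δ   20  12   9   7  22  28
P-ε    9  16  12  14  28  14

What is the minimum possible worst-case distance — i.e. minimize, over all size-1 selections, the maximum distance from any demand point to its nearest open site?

28

Open {P-γ}.
  Farthest demand point is N2 at distance 28 (to P-γ); all others are ≤ 28.
With {P-δ} the worst case is 28.
With {P-ε} the worst case is 28.
No size-1 selection achieves below 28.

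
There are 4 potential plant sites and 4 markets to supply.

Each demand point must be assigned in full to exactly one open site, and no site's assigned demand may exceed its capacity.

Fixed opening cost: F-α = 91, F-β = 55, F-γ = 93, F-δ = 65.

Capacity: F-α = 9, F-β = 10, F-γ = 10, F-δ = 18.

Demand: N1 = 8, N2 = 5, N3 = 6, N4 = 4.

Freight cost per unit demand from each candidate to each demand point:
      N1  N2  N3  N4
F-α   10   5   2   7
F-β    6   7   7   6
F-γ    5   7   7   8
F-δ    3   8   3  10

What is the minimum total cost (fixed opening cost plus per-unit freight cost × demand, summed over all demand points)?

Open {F-β, F-δ}; cheapest assignment that respects the capacities:
  F-β (cap 10, load 9): N2, N4 — cost 5×7 + 4×6 = 59
  F-δ (cap 18, load 14): N1, N3 — cost 8×3 + 6×3 = 42
  Shipping 101, fixed 120 → total 221.
  Any other capacity-feasible assignment to {F-β, F-δ} ships for at least 101.
Compare {F-α, F-δ}: its best feasible assignment gives total 251.
Compare {F-γ, F-δ}: its best feasible assignment gives total 267.
Every other set of open sites that can feasibly serve all demand totals ≥ 251 even under its best assignment. Minimum: 221.

221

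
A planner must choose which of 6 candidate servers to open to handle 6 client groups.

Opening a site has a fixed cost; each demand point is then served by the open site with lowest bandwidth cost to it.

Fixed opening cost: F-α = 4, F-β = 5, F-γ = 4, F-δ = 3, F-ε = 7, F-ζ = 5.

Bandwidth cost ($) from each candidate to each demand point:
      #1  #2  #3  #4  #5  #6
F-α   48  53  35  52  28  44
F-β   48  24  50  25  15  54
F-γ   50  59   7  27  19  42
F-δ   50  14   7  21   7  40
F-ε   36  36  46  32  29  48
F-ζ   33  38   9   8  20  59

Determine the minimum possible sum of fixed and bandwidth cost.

Open {F-δ, F-ζ}: assign each demand point to its cheapest open site.
  #1→F-ζ 33, #2→F-δ 14, #3→F-δ 7, #4→F-ζ 8, #5→F-δ 7, #6→F-δ 40
  bandwidth cost 109, fixed 8 → total 117.
Compare {F-α, F-δ, F-ζ}: bandwidth cost 109 + fixed 12 = 121.
Compare {F-γ, F-δ, F-ζ}: bandwidth cost 109 + fixed 12 = 121.
Compare {F-β, F-δ, F-ζ}: bandwidth cost 109 + fixed 13 = 122.
All other subsets cost ≥ 121. Minimum total cost: 117.

117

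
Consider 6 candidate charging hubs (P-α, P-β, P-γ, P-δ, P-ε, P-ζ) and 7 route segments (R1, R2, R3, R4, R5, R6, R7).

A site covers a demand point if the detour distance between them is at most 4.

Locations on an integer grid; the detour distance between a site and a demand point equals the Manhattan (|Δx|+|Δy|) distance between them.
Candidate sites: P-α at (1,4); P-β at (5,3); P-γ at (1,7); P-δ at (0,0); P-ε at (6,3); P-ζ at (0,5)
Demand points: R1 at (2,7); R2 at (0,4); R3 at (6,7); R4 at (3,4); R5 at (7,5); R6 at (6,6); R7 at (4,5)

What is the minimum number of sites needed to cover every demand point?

2

Coverage sets (demand points within 4 of each site):
  P-α: {R1, R2, R4, R7}
  P-β: {R4, R5, R6, R7}
  P-γ: {R1, R2}
  P-δ: {R2}
  P-ε: {R3, R4, R5, R6, R7}
  P-ζ: {R1, R2, R4, R7}
No single site covers all 7 demand points.
But {P-α, P-ε} covers everything, so the minimum is 2.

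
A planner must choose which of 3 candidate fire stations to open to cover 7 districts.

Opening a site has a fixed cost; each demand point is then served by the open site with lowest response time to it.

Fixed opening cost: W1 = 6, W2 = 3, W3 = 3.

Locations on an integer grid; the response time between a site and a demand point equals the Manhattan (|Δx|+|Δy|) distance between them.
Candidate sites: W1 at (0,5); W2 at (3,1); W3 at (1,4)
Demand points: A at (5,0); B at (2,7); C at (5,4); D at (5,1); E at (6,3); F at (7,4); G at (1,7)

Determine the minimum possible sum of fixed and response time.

33

Open {W2, W3}: assign each demand point to its cheapest open site.
  A→W2 3, B→W3 4, C→W3 4, D→W2 2, E→W2 5, F→W3 6, G→W3 3
  response time 27, fixed 6 → total 33.
Compare {W1, W2}: response time 29 + fixed 9 = 38.
Compare {W1, W2, W3}: response time 27 + fixed 12 = 39.
Compare {W2}: response time 37 + fixed 3 = 40.
All other subsets cost ≥ 38. Minimum total cost: 33.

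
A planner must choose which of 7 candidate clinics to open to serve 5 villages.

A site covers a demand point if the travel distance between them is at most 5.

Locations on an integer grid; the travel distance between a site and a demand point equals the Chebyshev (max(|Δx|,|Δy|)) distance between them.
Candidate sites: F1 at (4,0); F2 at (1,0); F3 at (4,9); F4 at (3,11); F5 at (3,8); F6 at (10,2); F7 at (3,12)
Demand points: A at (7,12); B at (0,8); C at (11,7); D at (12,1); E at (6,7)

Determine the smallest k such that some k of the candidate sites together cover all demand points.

2

Coverage sets (demand points within 5 of each site):
  F1: {}
  F2: {}
  F3: {A, B, E}
  F4: {A, B, E}
  F5: {A, B, E}
  F6: {C, D, E}
  F7: {A, B, E}
No single site covers all 5 demand points.
But {F3, F6} covers everything, so the minimum is 2.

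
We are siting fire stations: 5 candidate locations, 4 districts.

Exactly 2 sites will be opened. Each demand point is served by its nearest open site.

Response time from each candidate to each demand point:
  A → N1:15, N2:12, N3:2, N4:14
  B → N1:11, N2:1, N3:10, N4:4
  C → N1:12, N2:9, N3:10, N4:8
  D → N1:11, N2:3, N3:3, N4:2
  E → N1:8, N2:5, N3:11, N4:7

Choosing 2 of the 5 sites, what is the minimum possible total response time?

Open {D, E}.
  N1→E 8, N2→D 3, N3→D 3, N4→D 2  ⇒ total 16.
Compare {B, D}: total 17.
Compare {A, B}: total 18.
No size-2 selection does better; minimum is 16.

16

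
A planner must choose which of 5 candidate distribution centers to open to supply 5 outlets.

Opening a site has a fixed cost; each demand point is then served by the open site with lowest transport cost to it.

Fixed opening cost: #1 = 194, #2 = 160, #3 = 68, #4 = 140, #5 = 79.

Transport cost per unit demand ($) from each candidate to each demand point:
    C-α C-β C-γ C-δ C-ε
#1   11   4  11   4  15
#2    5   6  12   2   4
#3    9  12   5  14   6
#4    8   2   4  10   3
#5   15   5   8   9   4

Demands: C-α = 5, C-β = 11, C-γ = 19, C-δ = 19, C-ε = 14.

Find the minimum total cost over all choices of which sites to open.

Open {#2, #4}: assign each demand point to its cheapest open site.
  C-α→#2 5×5=25, C-β→#4 11×2=22, C-γ→#4 19×4=76, C-δ→#2 19×2=38, C-ε→#4 14×3=42
  transport cost 203, fixed 300 → total 503.
Compare {#2, #3}: transport cost 280 + fixed 228 = 508.
Compare {#4}: transport cost 370 + fixed 140 = 510.
Compare {#2, #5}: transport cost 326 + fixed 239 = 565.
All other subsets cost ≥ 508. Minimum total cost: 503.

503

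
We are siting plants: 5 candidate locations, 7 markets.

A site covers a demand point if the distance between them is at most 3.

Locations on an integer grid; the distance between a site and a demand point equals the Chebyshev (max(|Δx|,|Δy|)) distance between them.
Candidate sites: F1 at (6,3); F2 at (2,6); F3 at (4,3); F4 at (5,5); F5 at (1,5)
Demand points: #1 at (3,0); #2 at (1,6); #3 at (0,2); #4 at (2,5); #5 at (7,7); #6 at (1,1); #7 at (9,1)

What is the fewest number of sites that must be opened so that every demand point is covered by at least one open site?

4

Coverage sets (demand points within 3 of each site):
  F1: {#1, #7}
  F2: {#2, #4}
  F3: {#1, #2, #4, #6}
  F4: {#4, #5}
  F5: {#2, #3, #4}
No 3 sites suffice: every size-3 union leaves at least one demand point uncovered.
But {F1, F3, F4, F5} covers everything, so the minimum is 4.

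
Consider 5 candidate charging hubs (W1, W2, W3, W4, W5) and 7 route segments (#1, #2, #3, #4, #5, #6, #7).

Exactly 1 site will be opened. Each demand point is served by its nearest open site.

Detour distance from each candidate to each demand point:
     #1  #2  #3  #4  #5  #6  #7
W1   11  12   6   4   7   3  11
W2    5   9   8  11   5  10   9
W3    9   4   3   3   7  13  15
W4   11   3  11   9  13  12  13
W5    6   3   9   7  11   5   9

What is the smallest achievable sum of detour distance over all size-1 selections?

50

Open {W5}.
  #1→W5 6, #2→W5 3, #3→W5 9, #4→W5 7, #5→W5 11, #6→W5 5, #7→W5 9  ⇒ total 50.
Compare {W1}: total 54.
Compare {W3}: total 54.
No size-1 selection does better; minimum is 50.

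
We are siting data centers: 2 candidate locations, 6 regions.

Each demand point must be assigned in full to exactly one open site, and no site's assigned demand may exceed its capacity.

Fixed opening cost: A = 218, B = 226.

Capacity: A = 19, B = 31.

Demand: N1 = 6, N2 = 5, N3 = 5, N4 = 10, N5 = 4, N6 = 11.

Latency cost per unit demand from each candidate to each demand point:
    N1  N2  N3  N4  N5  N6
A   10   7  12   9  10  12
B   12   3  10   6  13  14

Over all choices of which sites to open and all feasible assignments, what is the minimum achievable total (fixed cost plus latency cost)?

813

Open {A, B}; cheapest assignment that respects the capacities:
  A (cap 19, load 17): N1, N6 — cost 6×10 + 11×12 = 192
  B (cap 31, load 24): N2, N3, N4, N5 — cost 5×3 + 5×10 + 10×6 + 4×13 = 177
  Shipping 369, fixed 444 → total 813.
  Any other capacity-feasible assignment to {A, B} ships for at least 369.
Total demand is 41 and no other set of sites has combined capacity ≥ 41, so {A, B} is the only feasible choice of open sites. Minimum: 813.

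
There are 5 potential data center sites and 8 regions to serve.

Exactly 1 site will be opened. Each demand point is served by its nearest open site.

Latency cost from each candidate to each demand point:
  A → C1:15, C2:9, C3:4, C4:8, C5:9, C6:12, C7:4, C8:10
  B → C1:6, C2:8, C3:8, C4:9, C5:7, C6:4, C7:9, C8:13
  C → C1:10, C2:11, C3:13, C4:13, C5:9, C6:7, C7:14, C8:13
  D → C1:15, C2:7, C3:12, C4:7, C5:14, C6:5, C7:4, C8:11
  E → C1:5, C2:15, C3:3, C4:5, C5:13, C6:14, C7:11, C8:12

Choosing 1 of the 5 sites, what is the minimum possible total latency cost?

64

Open {B}.
  C1→B 6, C2→B 8, C3→B 8, C4→B 9, C5→B 7, C6→B 4, C7→B 9, C8→B 13  ⇒ total 64.
Compare {A}: total 71.
Compare {D}: total 75.
No size-1 selection does better; minimum is 64.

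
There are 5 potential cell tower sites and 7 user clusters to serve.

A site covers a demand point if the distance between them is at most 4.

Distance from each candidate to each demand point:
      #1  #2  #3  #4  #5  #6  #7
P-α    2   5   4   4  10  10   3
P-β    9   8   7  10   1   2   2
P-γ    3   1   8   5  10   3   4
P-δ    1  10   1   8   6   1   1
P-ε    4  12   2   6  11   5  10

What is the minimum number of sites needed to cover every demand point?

Coverage sets (demand points within 4 of each site):
  P-α: {#1, #3, #4, #7}
  P-β: {#5, #6, #7}
  P-γ: {#1, #2, #6, #7}
  P-δ: {#1, #3, #6, #7}
  P-ε: {#1, #3}
No 2 sites suffice: every size-2 union leaves at least one demand point uncovered.
But {P-α, P-β, P-γ} covers everything, so the minimum is 3.

3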